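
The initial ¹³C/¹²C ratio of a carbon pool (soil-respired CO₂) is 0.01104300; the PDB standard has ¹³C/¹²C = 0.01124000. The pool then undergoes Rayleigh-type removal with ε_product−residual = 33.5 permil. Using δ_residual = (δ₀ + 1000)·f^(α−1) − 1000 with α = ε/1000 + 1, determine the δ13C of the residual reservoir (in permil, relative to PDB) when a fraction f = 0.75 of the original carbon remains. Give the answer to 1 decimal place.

-26.9 permil

δ₀ = (0.01104300/0.01124000 − 1)×1000 = (0.982473 − 1)×1000 = -17.527 permil
α − 1 = ε/1000 = 0.0335
f^(α−1) = 0.75^(0.0335) = 0.990409
δ_res = (-17.527 + 1000) × 0.990409 − 1000 = 973.050 − 1000 = -26.95 permil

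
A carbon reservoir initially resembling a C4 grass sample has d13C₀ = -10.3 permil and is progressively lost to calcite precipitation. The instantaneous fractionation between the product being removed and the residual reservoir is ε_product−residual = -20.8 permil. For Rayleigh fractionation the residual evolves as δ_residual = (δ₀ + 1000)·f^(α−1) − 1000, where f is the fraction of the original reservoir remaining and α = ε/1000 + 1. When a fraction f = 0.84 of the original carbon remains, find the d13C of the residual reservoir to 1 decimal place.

-6.7 permil

Rayleigh residual: δ_res = (δ₀ + 1000)·f^(α−1) − 1000
α = ε/1000 + 1 = 0.97920, so α − 1 = -0.02080
f^(α−1) = 0.84^(-0.02080) = 1.003633
δ_res = (-10.3 + 1000) × 1.003633 − 1000 = 993.296 − 1000 = -6.70 permil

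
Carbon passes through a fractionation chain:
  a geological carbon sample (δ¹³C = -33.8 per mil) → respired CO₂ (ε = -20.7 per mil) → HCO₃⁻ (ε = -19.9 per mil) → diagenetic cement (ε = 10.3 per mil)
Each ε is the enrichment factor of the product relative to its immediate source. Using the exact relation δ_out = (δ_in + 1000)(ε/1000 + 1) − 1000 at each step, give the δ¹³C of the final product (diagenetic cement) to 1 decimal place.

-63.1 per mil

step 1: δ = (-33.80 + 1000)·(-20.7/1000 + 1) − 1000 = -53.80 per mil
step 2: δ = (-53.80 + 1000)·(-19.9/1000 + 1) − 1000 = -72.63 per mil
step 3: δ = (-72.63 + 1000)·(10.3/1000 + 1) − 1000 = -63.08 per mil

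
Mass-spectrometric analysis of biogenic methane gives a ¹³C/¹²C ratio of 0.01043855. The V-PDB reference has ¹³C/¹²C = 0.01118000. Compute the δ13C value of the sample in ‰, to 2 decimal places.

δ13C = (R_sample / R_standard − 1) × 1000
R_sample / R_standard = 0.01043855 / 0.01118000 = 0.933681
δ13C = (0.933681 − 1) × 1000 = -66.319‰

-66.32‰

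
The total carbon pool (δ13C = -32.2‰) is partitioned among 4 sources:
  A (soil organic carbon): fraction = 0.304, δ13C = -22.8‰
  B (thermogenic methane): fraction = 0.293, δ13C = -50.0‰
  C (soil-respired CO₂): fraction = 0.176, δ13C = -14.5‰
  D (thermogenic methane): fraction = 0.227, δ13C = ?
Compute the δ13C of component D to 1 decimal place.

-35.5‰

Isotope mass balance: δ_bulk = Σ fᵢ·δᵢ.
-32.2 = 0.304×(-22.8) + 0.293×(-50.0) + 0.176×(-14.5) + 0.227×δ_D
0.227·δ_D = -32.2 − (-24.133) = -8.067
δ_D = -8.067 / 0.227 = -35.54‰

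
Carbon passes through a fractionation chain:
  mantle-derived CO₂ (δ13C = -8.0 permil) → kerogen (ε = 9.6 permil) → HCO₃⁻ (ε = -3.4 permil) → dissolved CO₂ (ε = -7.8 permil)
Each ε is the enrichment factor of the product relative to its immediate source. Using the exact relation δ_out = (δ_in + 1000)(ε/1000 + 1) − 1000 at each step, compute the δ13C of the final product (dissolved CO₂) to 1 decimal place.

-9.7 permil

step 1: δ = (-8.00 + 1000)·(9.6/1000 + 1) − 1000 = 1.52 permil
step 2: δ = (1.52 + 1000)·(-3.4/1000 + 1) − 1000 = -1.88 permil
step 3: δ = (-1.88 + 1000)·(-7.8/1000 + 1) − 1000 = -9.67 permil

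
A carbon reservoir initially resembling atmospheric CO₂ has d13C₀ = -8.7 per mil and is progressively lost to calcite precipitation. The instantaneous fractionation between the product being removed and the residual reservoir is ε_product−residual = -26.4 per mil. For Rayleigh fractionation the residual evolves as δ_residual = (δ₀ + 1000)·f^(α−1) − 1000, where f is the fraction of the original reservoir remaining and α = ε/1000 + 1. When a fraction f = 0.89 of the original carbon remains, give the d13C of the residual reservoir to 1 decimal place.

Rayleigh residual: δ_res = (δ₀ + 1000)·f^(α−1) − 1000
α = ε/1000 + 1 = 0.97360, so α − 1 = -0.02640
f^(α−1) = 0.89^(-0.02640) = 1.003081
δ_res = (-8.7 + 1000) × 1.003081 − 1000 = 994.354 − 1000 = -5.65 per mil

-5.6 per mil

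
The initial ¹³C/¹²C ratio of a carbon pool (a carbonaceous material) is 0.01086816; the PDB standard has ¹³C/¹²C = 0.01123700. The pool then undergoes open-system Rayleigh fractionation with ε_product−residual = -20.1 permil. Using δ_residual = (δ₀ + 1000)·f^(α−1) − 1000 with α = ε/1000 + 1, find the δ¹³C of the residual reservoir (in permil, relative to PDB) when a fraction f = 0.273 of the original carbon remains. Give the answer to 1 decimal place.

-7.3 permil

δ₀ = (0.01086816/0.01123700 − 1)×1000 = (0.967176 − 1)×1000 = -32.824 permil
α − 1 = ε/1000 = -0.0201
f^(α−1) = 0.273^(-0.0201) = 1.026439
δ_res = (-32.824 + 1000) × 1.026439 − 1000 = 992.747 − 1000 = -7.25 permil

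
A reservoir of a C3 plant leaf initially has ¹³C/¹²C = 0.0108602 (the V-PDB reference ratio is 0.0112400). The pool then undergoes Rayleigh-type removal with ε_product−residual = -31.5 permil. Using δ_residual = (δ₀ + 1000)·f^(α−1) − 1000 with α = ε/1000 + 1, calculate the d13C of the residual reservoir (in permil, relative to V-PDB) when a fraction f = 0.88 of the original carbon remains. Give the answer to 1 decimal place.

δ₀ = (0.0108602/0.0112400 − 1)×1000 = (0.966210 − 1)×1000 = -33.790 permil
α − 1 = ε/1000 = -0.0315
f^(α−1) = 0.88^(-0.0315) = 1.004035
δ_res = (-33.790 + 1000) × 1.004035 − 1000 = 970.108 − 1000 = -29.89 permil

-29.9 permil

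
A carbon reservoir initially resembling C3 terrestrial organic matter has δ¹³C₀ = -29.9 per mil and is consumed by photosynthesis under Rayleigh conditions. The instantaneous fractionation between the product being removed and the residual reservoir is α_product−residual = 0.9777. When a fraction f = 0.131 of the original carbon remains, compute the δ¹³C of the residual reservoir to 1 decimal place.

Rayleigh residual: δ_res = (δ₀ + 1000)·f^(α−1) − 1000
α − 1 = -0.02230
f^(α−1) = 0.131^(-0.02230) = 1.046369
δ_res = (-29.9 + 1000) × 1.046369 − 1000 = 1015.083 − 1000 = 15.08 per mil

15.1 per mil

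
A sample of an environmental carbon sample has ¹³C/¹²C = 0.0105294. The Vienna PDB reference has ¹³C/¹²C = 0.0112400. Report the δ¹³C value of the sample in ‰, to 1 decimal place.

-63.2‰

δ¹³C = (R_sample / R_standard − 1) × 1000
R_sample / R_standard = 0.0105294 / 0.0112400 = 0.936779
δ¹³C = (0.936779 − 1) × 1000 = -63.22‰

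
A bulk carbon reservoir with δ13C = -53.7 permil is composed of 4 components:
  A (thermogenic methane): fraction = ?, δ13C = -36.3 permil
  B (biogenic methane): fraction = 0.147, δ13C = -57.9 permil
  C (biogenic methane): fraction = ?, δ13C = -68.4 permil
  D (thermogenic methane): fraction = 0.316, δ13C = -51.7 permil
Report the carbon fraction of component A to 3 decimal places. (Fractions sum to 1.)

0.245

Let f_A and f_C be the unknown fractions; fractions sum to 1 so f_A + f_C = 0.537.
Mass balance: Σ fᵢ·δᵢ = δ_bulk ⇒ f_A·(-36.3) + f_C·(-68.4) = -53.7 − (-24.849) = -28.852
Substitute f_C = 0.537 − f_A:
f_A·(-36.3 − -68.4) = -28.852 − 0.537×(-68.4) = 7.879
f_A = 7.879 / 32.1 = 0.2455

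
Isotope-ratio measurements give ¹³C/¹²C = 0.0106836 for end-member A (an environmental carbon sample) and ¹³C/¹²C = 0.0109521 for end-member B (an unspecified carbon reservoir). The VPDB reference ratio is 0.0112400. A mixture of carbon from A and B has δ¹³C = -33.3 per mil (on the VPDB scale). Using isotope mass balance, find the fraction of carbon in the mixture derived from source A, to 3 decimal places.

δ_A = (0.0106836/0.0112400 − 1)×1000 = (0.950498 − 1)×1000 = -49.502 per mil
δ_B = (0.0109521/0.0112400 − 1)×1000 = (0.974386 − 1)×1000 = -25.614 per mil
f_A = (δ_mix − δ_B)/(δ_A − δ_B) = (-33.3 − (-25.614))/(-49.502 − (-25.614))
f_A = -7.686 / -23.888 = 0.3218

0.322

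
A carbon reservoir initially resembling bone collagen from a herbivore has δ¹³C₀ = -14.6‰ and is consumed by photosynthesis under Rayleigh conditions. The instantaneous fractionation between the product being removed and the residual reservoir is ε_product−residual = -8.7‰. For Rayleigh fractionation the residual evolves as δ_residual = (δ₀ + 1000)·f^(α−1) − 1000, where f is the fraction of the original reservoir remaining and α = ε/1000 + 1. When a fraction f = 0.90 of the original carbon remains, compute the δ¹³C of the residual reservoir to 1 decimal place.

-13.7‰

Rayleigh residual: δ_res = (δ₀ + 1000)·f^(α−1) − 1000
α = ε/1000 + 1 = 0.99130, so α − 1 = -0.00870
f^(α−1) = 0.90^(-0.00870) = 1.000917
δ_res = (-14.6 + 1000) × 1.000917 − 1000 = 986.304 − 1000 = -13.70‰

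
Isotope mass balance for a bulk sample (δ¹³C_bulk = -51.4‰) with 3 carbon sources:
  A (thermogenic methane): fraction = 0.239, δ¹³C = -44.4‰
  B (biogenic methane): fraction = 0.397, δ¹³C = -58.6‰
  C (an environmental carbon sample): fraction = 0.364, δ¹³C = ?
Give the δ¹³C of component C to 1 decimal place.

-48.1‰

Isotope mass balance: δ_bulk = Σ fᵢ·δᵢ.
-51.4 = 0.239×(-44.4) + 0.397×(-58.6) + 0.364×δ_C
0.364·δ_C = -51.4 − (-33.876) = -17.524
δ_C = -17.524 / 0.364 = -48.14‰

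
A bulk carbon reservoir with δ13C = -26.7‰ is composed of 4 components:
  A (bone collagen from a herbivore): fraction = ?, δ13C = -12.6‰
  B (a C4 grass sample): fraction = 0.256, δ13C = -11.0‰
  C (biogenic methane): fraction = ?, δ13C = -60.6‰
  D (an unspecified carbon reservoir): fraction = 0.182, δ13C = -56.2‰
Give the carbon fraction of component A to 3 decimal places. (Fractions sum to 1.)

0.425

Let f_A and f_C be the unknown fractions; fractions sum to 1 so f_A + f_C = 0.562.
Mass balance: Σ fᵢ·δᵢ = δ_bulk ⇒ f_A·(-12.6) + f_C·(-60.6) = -26.7 − (-13.044) = -13.656
Substitute f_C = 0.562 − f_A:
f_A·(-12.6 − -60.6) = -13.656 − 0.562×(-60.6) = 20.402
f_A = 20.402 / 48.0 = 0.4250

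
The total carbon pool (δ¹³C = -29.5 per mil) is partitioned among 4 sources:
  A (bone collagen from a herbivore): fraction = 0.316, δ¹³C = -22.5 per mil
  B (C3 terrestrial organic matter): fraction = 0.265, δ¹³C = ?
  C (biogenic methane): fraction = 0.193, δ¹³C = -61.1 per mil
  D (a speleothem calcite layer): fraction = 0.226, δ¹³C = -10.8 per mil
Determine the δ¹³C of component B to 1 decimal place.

-30.8 per mil

Isotope mass balance: δ_bulk = Σ fᵢ·δᵢ.
-29.5 = 0.316×(-22.5) + 0.265×δ_B + 0.193×(-61.1) + 0.226×(-10.8)
0.265·δ_B = -29.5 − (-21.343) = -8.157
δ_B = -8.157 / 0.265 = -30.78 per mil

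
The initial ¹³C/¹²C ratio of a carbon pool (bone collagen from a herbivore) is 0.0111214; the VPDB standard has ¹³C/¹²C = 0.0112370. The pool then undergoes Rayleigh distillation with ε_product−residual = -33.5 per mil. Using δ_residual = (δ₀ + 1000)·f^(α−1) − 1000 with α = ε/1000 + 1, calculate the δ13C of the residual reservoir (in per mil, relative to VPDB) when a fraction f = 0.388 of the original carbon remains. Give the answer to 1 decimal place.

δ₀ = (0.0111214/0.0112370 − 1)×1000 = (0.989713 − 1)×1000 = -10.287 per mil
α − 1 = ε/1000 = -0.0335
f^(α−1) = 0.388^(-0.0335) = 1.032224
δ_res = (-10.287 + 1000) × 1.032224 − 1000 = 1021.605 − 1000 = 21.61 per mil

21.6 per mil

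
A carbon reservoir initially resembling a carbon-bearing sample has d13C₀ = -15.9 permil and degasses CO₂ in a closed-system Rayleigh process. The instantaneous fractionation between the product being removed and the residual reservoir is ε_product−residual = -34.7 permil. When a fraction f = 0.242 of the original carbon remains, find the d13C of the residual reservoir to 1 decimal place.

33.8 permil

Rayleigh residual: δ_res = (δ₀ + 1000)·f^(α−1) − 1000
α = ε/1000 + 1 = 0.96530, so α − 1 = -0.03470
f^(α−1) = 0.242^(-0.03470) = 1.050465
δ_res = (-15.9 + 1000) × 1.050465 − 1000 = 1033.763 − 1000 = 33.76 permil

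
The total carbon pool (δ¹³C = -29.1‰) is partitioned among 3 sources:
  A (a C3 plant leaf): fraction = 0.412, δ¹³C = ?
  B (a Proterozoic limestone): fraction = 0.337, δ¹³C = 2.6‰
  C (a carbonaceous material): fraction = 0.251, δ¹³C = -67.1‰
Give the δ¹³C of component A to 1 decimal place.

-31.9‰

Isotope mass balance: δ_bulk = Σ fᵢ·δᵢ.
-29.1 = 0.412×δ_A + 0.337×(2.6) + 0.251×(-67.1)
0.412·δ_A = -29.1 − (-15.966) = -13.134
δ_A = -13.134 / 0.412 = -31.88‰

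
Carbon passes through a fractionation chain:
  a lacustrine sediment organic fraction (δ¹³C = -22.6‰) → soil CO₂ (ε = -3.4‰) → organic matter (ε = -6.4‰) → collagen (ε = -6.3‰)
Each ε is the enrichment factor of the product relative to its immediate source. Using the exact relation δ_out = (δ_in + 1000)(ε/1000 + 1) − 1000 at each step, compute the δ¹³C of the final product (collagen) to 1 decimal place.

step 1: δ = (-22.60 + 1000)·(-3.4/1000 + 1) − 1000 = -25.92‰
step 2: δ = (-25.92 + 1000)·(-6.4/1000 + 1) − 1000 = -32.16‰
step 3: δ = (-32.16 + 1000)·(-6.3/1000 + 1) − 1000 = -38.25‰

-38.3‰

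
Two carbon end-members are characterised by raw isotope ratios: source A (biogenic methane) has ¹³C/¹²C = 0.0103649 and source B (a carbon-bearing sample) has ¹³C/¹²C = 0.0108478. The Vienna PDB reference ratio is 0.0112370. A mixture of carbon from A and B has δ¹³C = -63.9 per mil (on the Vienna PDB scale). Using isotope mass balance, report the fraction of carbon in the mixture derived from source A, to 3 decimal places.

δ_A = (0.0103649/0.0112370 − 1)×1000 = (0.922390 − 1)×1000 = -77.610 per mil
δ_B = (0.0108478/0.0112370 − 1)×1000 = (0.965364 − 1)×1000 = -34.636 per mil
f_A = (δ_mix − δ_B)/(δ_A − δ_B) = (-63.9 − (-34.636))/(-77.610 − (-34.636))
f_A = -29.264 / -42.974 = 0.6810

0.681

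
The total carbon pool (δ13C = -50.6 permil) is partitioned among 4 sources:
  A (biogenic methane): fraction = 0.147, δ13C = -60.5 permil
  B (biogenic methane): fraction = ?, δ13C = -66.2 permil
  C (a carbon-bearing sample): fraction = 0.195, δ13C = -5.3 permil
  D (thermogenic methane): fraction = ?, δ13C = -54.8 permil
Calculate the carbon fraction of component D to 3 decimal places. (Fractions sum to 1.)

Let f_D and f_B be the unknown fractions; fractions sum to 1 so f_D + f_B = 0.658.
Mass balance: Σ fᵢ·δᵢ = δ_bulk ⇒ f_D·(-54.8) + f_B·(-66.2) = -50.6 − (-9.927) = -40.673
Substitute f_B = 0.658 − f_D:
f_D·(-54.8 − -66.2) = -40.673 − 0.658×(-66.2) = 2.887
f_D = 2.887 / 11.4 = 0.2532

0.253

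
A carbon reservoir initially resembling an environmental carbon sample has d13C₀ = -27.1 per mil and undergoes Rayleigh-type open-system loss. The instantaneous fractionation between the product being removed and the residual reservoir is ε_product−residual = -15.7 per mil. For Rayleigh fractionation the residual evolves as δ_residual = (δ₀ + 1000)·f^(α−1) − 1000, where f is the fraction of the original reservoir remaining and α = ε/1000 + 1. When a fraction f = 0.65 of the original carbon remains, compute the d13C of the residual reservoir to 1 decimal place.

-20.5 per mil

Rayleigh residual: δ_res = (δ₀ + 1000)·f^(α−1) − 1000
α = ε/1000 + 1 = 0.98430, so α − 1 = -0.01570
f^(α−1) = 0.65^(-0.01570) = 1.006786
δ_res = (-27.1 + 1000) × 1.006786 − 1000 = 979.502 − 1000 = -20.50 per mil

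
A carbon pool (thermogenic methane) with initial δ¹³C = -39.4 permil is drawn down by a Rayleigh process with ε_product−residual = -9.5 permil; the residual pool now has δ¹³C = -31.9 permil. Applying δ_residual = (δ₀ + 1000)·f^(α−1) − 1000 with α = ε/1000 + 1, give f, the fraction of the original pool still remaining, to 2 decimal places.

α − 1 = ε/1000 = -0.0095
(δ_res + 1000)/(δ₀ + 1000) = (-31.9 + 1000)/(-39.4 + 1000) = 968.1/960.6 = 1.007808
f = 1.007808^(1/-0.0095) = exp(ln(1.007808)/-0.0095) = exp(0.00778/-0.0095)
f = exp(-0.8187) = 0.4410

0.44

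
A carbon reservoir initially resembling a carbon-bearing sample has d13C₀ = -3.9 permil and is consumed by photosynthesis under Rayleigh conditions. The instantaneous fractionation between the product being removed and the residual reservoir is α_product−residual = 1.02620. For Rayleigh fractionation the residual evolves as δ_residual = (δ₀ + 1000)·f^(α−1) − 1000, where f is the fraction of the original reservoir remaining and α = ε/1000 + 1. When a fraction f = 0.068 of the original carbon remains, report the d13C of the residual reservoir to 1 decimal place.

-71.6 permil

Rayleigh residual: δ_res = (δ₀ + 1000)·f^(α−1) − 1000
α − 1 = 0.02620
f^(α−1) = 0.068^(0.02620) = 0.931991
δ_res = (-3.9 + 1000) × 0.931991 − 1000 = 928.356 − 1000 = -71.64 permil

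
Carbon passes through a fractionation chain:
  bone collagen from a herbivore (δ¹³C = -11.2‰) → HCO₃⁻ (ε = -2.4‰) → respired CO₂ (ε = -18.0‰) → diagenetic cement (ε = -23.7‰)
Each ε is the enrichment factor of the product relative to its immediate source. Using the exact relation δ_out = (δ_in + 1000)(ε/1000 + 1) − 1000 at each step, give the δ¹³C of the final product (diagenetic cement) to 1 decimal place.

-54.3‰

step 1: δ = (-11.20 + 1000)·(-2.4/1000 + 1) − 1000 = -13.57‰
step 2: δ = (-13.57 + 1000)·(-18.0/1000 + 1) − 1000 = -31.33‰
step 3: δ = (-31.33 + 1000)·(-23.7/1000 + 1) − 1000 = -54.29‰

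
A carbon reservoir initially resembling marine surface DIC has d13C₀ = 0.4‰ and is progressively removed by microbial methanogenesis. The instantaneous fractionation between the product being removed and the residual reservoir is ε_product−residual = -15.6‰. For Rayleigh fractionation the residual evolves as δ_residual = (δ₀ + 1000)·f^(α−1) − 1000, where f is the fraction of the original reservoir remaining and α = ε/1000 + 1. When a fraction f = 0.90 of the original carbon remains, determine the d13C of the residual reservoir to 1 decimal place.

2.0‰

Rayleigh residual: δ_res = (δ₀ + 1000)·f^(α−1) − 1000
α = ε/1000 + 1 = 0.98440, so α − 1 = -0.01560
f^(α−1) = 0.90^(-0.01560) = 1.001645
δ_res = (0.4 + 1000) × 1.001645 − 1000 = 1002.046 − 1000 = 2.05‰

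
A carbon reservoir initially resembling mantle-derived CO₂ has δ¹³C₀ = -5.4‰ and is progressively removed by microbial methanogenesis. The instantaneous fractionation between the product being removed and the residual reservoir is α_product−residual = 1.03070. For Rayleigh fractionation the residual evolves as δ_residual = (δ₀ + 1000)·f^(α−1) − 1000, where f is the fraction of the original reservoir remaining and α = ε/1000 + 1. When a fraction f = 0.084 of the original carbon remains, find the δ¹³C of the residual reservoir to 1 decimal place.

Rayleigh residual: δ_res = (δ₀ + 1000)·f^(α−1) − 1000
α − 1 = 0.03070
f^(α−1) = 0.084^(0.03070) = 0.926777
δ_res = (-5.4 + 1000) × 0.926777 − 1000 = 921.773 − 1000 = -78.23‰

-78.2‰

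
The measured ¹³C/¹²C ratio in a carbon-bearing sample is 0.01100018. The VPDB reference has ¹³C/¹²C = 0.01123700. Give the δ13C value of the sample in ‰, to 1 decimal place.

δ13C = (R_sample / R_standard − 1) × 1000
R_sample / R_standard = 0.01100018 / 0.01123700 = 0.978925
δ13C = (0.978925 − 1) × 1000 = -21.08‰

-21.1‰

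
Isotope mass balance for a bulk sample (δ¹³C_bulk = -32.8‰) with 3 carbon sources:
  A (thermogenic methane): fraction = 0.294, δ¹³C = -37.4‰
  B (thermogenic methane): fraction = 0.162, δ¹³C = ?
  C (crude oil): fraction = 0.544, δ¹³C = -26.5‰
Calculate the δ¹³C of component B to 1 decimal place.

Isotope mass balance: δ_bulk = Σ fᵢ·δᵢ.
-32.8 = 0.294×(-37.4) + 0.162×δ_B + 0.544×(-26.5)
0.162·δ_B = -32.8 − (-25.412) = -7.388
δ_B = -7.388 / 0.162 = -45.61‰

-45.6‰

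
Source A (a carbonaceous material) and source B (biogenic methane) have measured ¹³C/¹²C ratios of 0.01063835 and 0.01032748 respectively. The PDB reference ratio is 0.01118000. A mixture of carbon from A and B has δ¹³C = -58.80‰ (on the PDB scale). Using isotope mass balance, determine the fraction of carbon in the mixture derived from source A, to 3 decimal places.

0.628

δ_A = (0.01063835/0.01118000 − 1)×1000 = (0.951552 − 1)×1000 = -48.448‰
δ_B = (0.01032748/0.01118000 − 1)×1000 = (0.923746 − 1)×1000 = -76.254‰
f_A = (δ_mix − δ_B)/(δ_A − δ_B) = (-58.80 − (-76.254))/(-48.448 − (-76.254))
f_A = 17.454 / 27.806 = 0.6277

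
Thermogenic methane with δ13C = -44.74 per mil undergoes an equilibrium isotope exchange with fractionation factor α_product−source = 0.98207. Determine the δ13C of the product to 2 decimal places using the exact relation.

δ_product = (δ_source + 1000)·α − 1000
δ_product = (-44.74 + 1000) × 0.98207 − 1000
δ_product = 938.132 − 1000 = -61.868 per mil

-61.87 per mil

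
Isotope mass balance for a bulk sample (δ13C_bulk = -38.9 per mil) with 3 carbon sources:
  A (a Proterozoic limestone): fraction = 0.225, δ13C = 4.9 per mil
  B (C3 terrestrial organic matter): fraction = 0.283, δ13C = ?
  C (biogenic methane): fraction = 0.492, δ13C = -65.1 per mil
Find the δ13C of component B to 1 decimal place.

Isotope mass balance: δ_bulk = Σ fᵢ·δᵢ.
-38.9 = 0.225×(4.9) + 0.283×δ_B + 0.492×(-65.1)
0.283·δ_B = -38.9 − (-30.927) = -7.973
δ_B = -7.973 / 0.283 = -28.17 per mil

-28.2 per mil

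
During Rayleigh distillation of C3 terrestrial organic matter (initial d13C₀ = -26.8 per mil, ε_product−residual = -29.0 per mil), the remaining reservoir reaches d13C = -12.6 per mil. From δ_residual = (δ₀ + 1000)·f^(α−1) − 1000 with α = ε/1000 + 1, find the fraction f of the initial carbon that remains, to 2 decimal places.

α − 1 = ε/1000 = -0.0290
(δ_res + 1000)/(δ₀ + 1000) = (-12.6 + 1000)/(-26.8 + 1000) = 987.4/973.2 = 1.014591
f = 1.014591^(1/-0.0290) = exp(ln(1.014591)/-0.0290) = exp(0.01449/-0.0290)
f = exp(-0.4995) = 0.6068

0.61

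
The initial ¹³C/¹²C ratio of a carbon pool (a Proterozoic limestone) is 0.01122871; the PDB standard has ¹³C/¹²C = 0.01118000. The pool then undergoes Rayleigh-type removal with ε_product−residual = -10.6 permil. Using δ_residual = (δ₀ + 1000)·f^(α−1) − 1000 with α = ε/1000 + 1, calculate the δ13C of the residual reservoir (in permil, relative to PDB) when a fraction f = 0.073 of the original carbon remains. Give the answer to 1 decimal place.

32.6 permil

δ₀ = (0.01122871/0.01118000 − 1)×1000 = (1.004357 − 1)×1000 = 4.357 permil
α − 1 = ε/1000 = -0.0106
f^(α−1) = 0.073^(-0.0106) = 1.028132
δ_res = (4.357 + 1000) × 1.028132 − 1000 = 1032.611 − 1000 = 32.61 permil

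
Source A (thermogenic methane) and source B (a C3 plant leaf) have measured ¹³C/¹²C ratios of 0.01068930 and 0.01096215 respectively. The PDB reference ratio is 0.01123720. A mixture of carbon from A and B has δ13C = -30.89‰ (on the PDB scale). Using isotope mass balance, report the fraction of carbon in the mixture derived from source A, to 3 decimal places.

0.264

δ_A = (0.01068930/0.01123720 − 1)×1000 = (0.951242 − 1)×1000 = -48.758‰
δ_B = (0.01096215/0.01123720 − 1)×1000 = (0.975523 − 1)×1000 = -24.477‰
f_A = (δ_mix − δ_B)/(δ_A − δ_B) = (-30.89 − (-24.477))/(-48.758 − (-24.477))
f_A = -6.413 / -24.281 = 0.2641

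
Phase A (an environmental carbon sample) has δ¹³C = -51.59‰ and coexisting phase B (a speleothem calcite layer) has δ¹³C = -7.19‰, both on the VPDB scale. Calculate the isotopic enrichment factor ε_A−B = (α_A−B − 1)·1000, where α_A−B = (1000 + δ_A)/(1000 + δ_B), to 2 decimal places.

-44.72‰

α_A−B = (1000 + -51.59) / (1000 + -7.19) = 948.41 / 992.81 = 0.955278
ε_A−B = (0.955278 − 1) × 1000 = -44.722‰
(The approximation ε ≈ δ_A − δ_B would give -44.40‰.)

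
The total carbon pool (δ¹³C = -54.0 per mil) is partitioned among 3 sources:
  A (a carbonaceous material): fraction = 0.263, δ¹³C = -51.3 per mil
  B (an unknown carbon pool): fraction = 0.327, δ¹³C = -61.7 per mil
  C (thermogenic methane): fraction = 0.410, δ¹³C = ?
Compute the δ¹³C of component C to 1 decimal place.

-49.6 per mil

Isotope mass balance: δ_bulk = Σ fᵢ·δᵢ.
-54.0 = 0.263×(-51.3) + 0.327×(-61.7) + 0.410×δ_C
0.410·δ_C = -54.0 − (-33.668) = -20.332
δ_C = -20.332 / 0.410 = -49.59 per mil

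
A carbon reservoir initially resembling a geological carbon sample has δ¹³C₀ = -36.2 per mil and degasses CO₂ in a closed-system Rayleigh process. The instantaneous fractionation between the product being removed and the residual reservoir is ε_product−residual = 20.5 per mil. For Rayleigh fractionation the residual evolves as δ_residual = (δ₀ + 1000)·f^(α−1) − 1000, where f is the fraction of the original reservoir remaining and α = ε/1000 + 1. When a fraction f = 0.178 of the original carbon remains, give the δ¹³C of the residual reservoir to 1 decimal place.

-69.7 per mil

Rayleigh residual: δ_res = (δ₀ + 1000)·f^(α−1) − 1000
α = ε/1000 + 1 = 1.02050, so α − 1 = 0.02050
f^(α−1) = 0.178^(0.02050) = 0.965236
δ_res = (-36.2 + 1000) × 0.965236 − 1000 = 930.295 − 1000 = -69.71 per mil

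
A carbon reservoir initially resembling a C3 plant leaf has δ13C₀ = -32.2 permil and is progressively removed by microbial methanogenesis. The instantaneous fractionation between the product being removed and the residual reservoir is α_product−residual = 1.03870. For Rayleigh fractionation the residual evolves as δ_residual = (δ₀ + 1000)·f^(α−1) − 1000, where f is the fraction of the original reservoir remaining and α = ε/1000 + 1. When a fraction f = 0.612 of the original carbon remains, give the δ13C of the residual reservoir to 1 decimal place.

Rayleigh residual: δ_res = (δ₀ + 1000)·f^(α−1) − 1000
α − 1 = 0.03870
f^(α−1) = 0.612^(0.03870) = 0.981177
δ_res = (-32.2 + 1000) × 0.981177 − 1000 = 949.583 − 1000 = -50.42 permil

-50.4 permil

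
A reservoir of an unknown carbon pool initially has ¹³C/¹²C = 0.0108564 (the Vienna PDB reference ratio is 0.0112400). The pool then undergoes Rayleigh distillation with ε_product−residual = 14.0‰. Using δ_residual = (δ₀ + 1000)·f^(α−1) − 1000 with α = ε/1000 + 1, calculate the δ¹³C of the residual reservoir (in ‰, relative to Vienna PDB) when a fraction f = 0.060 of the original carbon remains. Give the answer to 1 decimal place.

-71.4‰

δ₀ = (0.0108564/0.0112400 − 1)×1000 = (0.965872 − 1)×1000 = -34.128‰
α − 1 = ε/1000 = 0.0140
f^(α−1) = 0.060^(0.0140) = 0.961378
δ_res = (-34.128 + 1000) × 0.961378 − 1000 = 928.568 − 1000 = -71.43‰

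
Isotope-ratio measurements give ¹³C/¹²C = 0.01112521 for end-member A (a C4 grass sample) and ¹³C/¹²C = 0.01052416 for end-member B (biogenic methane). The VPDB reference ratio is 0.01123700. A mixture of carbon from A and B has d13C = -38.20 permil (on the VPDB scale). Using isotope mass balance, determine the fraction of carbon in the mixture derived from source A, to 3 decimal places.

δ_A = (0.01112521/0.01123700 − 1)×1000 = (0.990052 − 1)×1000 = -9.948 permil
δ_B = (0.01052416/0.01123700 − 1)×1000 = (0.936563 − 1)×1000 = -63.437 permil
f_A = (δ_mix − δ_B)/(δ_A − δ_B) = (-38.20 − (-63.437))/(-9.948 − (-63.437))
f_A = 25.237 / 53.488 = 0.4718

0.472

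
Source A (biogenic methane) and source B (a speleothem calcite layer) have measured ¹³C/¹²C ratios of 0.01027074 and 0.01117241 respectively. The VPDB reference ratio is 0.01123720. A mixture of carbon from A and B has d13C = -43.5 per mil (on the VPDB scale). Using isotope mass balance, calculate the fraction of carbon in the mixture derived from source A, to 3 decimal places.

δ_A = (0.01027074/0.01123720 − 1)×1000 = (0.913995 − 1)×1000 = -86.005 per mil
δ_B = (0.01117241/0.01123720 − 1)×1000 = (0.994234 − 1)×1000 = -5.766 per mil
f_A = (δ_mix − δ_B)/(δ_A − δ_B) = (-43.5 − (-5.766))/(-86.005 − (-5.766))
f_A = -37.734 / -80.240 = 0.4703

0.470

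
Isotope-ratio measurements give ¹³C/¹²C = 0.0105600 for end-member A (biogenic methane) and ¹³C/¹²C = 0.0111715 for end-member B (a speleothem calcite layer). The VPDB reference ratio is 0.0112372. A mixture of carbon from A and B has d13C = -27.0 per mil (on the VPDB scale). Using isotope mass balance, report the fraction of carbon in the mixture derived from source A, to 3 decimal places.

δ_A = (0.0105600/0.0112372 − 1)×1000 = (0.939736 − 1)×1000 = -60.264 per mil
δ_B = (0.0111715/0.0112372 − 1)×1000 = (0.994153 − 1)×1000 = -5.847 per mil
f_A = (δ_mix − δ_B)/(δ_A − δ_B) = (-27.0 − (-5.847))/(-60.264 − (-5.847))
f_A = -21.153 / -54.417 = 0.3887

0.389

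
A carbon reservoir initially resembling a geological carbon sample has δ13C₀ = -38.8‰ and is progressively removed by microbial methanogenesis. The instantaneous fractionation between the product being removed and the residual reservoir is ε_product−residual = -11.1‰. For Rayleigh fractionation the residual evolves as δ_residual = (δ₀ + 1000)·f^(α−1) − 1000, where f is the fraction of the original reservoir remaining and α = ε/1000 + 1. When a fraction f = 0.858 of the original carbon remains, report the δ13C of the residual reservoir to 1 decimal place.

-37.2‰

Rayleigh residual: δ_res = (δ₀ + 1000)·f^(α−1) − 1000
α = ε/1000 + 1 = 0.98890, so α − 1 = -0.01110
f^(α−1) = 0.858^(-0.01110) = 1.001701
δ_res = (-38.8 + 1000) × 1.001701 − 1000 = 962.835 − 1000 = -37.16‰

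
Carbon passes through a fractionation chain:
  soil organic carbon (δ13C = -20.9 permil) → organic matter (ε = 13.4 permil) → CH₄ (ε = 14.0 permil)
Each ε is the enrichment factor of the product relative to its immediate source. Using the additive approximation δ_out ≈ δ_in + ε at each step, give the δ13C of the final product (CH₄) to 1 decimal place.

6.5 permil

step 1: δ ≈ -20.9 + (13.4) = -7.5 permil
step 2: δ ≈ -7.5 + (14.0) = 6.5 permil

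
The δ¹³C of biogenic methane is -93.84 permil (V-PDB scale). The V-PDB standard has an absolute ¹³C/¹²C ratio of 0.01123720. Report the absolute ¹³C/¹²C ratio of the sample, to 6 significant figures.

R_sample = R_standard × (δ¹³C/1000 + 1)
R_sample = 0.01123720 × (-93.84/1000 + 1) = 0.01123720 × 0.906160
R_sample = 0.0101827

0.0101827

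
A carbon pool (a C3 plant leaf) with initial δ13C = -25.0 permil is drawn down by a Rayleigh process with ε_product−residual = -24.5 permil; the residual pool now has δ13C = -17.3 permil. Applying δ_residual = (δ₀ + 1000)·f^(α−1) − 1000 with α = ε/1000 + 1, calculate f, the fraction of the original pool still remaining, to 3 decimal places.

α − 1 = ε/1000 = -0.0245
(δ_res + 1000)/(δ₀ + 1000) = (-17.3 + 1000)/(-25.0 + 1000) = 982.7/975.0 = 1.007897
f = 1.007897^(1/-0.0245) = exp(ln(1.007897)/-0.0245) = exp(0.00787/-0.0245)
f = exp(-0.3211) = 0.7254

0.725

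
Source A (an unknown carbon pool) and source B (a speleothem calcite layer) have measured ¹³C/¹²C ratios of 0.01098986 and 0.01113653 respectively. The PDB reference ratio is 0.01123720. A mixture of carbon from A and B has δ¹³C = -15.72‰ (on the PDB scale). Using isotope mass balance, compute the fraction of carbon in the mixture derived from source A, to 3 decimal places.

δ_A = (0.01098986/0.01123720 − 1)×1000 = (0.977989 − 1)×1000 = -22.011‰
δ_B = (0.01113653/0.01123720 − 1)×1000 = (0.991041 − 1)×1000 = -8.959‰
f_A = (δ_mix − δ_B)/(δ_A − δ_B) = (-15.72 − (-8.959))/(-22.011 − (-8.959))
f_A = -6.761 / -13.052 = 0.5180

0.518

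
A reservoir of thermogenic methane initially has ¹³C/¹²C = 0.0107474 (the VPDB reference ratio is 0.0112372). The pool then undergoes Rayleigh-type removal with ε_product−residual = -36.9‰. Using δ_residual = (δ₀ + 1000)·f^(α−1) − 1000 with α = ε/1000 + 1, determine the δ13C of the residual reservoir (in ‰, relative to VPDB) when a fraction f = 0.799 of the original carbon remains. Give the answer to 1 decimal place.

-35.6‰

δ₀ = (0.0107474/0.0112372 − 1)×1000 = (0.956413 − 1)×1000 = -43.587‰
α − 1 = ε/1000 = -0.0369
f^(α−1) = 0.799^(-0.0369) = 1.008315
δ_res = (-43.587 + 1000) × 1.008315 − 1000 = 964.365 − 1000 = -35.64‰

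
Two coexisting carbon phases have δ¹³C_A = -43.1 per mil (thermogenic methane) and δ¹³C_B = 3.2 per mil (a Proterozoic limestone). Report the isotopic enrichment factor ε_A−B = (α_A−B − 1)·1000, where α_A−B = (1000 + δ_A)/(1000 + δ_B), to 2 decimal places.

-46.15 per mil

α_A−B = (1000 + -43.1) / (1000 + 3.2) = 956.9 / 1003.2 = 0.953848
ε_A−B = (0.953848 − 1) × 1000 = -46.152 per mil
(The approximation ε ≈ δ_A − δ_B would give -46.3 per mil.)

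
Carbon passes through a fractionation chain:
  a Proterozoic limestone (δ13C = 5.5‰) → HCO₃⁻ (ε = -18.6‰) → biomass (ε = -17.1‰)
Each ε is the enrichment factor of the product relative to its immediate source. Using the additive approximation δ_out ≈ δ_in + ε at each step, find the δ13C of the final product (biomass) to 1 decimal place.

step 1: δ ≈ 5.5 + (-18.6) = -13.1‰
step 2: δ ≈ -13.1 + (-17.1) = -30.2‰

-30.2‰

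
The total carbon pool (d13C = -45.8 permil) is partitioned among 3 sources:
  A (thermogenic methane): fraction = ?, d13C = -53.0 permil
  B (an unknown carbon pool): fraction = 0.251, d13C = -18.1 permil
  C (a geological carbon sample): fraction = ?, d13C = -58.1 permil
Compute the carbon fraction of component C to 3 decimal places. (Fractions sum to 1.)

0.306

Let f_C and f_A be the unknown fractions; fractions sum to 1 so f_C + f_A = 0.749.
Mass balance: Σ fᵢ·δᵢ = δ_bulk ⇒ f_C·(-58.1) + f_A·(-53.0) = -45.8 − (-4.543) = -41.257
Substitute f_A = 0.749 − f_C:
f_C·(-58.1 − -53.0) = -41.257 − 0.749×(-53.0) = -1.560
f_C = -1.560 / -5.1 = 0.3059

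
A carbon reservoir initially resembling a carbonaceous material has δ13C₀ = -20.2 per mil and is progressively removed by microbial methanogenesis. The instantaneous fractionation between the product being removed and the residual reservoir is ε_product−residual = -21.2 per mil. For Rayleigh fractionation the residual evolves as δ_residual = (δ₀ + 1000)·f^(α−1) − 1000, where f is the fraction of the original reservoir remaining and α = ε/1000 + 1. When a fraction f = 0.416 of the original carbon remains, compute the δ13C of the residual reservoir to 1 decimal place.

-1.8 per mil

Rayleigh residual: δ_res = (δ₀ + 1000)·f^(α−1) − 1000
α = ε/1000 + 1 = 0.97880, so α − 1 = -0.02120
f^(α−1) = 0.416^(-0.02120) = 1.018768
δ_res = (-20.2 + 1000) × 1.018768 − 1000 = 998.189 − 1000 = -1.81 per mil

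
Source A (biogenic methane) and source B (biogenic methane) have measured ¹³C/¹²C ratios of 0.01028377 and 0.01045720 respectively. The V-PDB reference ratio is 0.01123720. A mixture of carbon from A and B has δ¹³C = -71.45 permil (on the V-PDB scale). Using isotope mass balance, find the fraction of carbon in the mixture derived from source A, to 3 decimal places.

0.132

δ_A = (0.01028377/0.01123720 − 1)×1000 = (0.915154 − 1)×1000 = -84.846 permil
δ_B = (0.01045720/0.01123720 − 1)×1000 = (0.930588 − 1)×1000 = -69.412 permil
f_A = (δ_mix − δ_B)/(δ_A − δ_B) = (-71.45 − (-69.412))/(-84.846 − (-69.412))
f_A = -2.038 / -15.434 = 0.1320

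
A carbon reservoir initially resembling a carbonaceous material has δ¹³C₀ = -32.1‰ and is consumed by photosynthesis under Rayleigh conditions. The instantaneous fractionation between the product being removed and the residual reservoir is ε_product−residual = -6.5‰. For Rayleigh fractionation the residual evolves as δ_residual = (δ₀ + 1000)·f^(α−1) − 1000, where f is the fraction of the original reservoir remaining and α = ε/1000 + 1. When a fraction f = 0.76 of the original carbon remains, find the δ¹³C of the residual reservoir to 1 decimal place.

Rayleigh residual: δ_res = (δ₀ + 1000)·f^(α−1) − 1000
α = ε/1000 + 1 = 0.99350, so α − 1 = -0.00650
f^(α−1) = 0.76^(-0.00650) = 1.001785
δ_res = (-32.1 + 1000) × 1.001785 − 1000 = 969.628 − 1000 = -30.37‰

-30.4‰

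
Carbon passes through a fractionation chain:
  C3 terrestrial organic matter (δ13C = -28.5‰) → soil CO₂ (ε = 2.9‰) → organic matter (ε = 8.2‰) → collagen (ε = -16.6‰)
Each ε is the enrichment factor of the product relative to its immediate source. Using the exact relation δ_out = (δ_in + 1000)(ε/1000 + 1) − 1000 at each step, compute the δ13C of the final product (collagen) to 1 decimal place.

-34.0‰

step 1: δ = (-28.50 + 1000)·(2.9/1000 + 1) − 1000 = -25.68‰
step 2: δ = (-25.68 + 1000)·(8.2/1000 + 1) − 1000 = -17.69‰
step 3: δ = (-17.69 + 1000)·(-16.6/1000 + 1) − 1000 = -34.00‰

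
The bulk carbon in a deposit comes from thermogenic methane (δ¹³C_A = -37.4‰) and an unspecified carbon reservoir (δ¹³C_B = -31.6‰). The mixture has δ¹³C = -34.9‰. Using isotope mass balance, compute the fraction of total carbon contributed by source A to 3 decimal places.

δ_mix = f_A·δ_A + (1 − f_A)·δ_B  ⇒  f_A = (δ_mix − δ_B)/(δ_A − δ_B)
f_A = (-34.9 − (-31.6)) / (-37.4 − (-31.6))
f_A = -3.3 / -5.8 = 0.5690

0.569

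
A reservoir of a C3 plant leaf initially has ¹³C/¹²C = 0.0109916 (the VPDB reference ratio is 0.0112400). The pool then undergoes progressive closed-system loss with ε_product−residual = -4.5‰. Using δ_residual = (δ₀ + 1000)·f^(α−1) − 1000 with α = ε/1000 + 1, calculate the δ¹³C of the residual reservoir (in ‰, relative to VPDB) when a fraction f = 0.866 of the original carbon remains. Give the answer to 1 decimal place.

δ₀ = (0.0109916/0.0112400 − 1)×1000 = (0.977900 − 1)×1000 = -22.100‰
α − 1 = ε/1000 = -0.0045
f^(α−1) = 0.866^(-0.0045) = 1.000648
δ_res = (-22.100 + 1000) × 1.000648 − 1000 = 978.534 − 1000 = -21.47‰

-21.5‰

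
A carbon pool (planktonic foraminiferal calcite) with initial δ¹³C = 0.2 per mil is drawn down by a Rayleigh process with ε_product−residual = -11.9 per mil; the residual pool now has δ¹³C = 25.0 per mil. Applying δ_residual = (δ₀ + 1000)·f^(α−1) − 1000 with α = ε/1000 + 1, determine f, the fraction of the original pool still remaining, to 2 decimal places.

0.13

α − 1 = ε/1000 = -0.0119
(δ_res + 1000)/(δ₀ + 1000) = (25.0 + 1000)/(0.2 + 1000) = 1025.0/1000.2 = 1.024795
f = 1.024795^(1/-0.0119) = exp(ln(1.024795)/-0.0119) = exp(0.02449/-0.0119)
f = exp(-2.0582) = 0.1277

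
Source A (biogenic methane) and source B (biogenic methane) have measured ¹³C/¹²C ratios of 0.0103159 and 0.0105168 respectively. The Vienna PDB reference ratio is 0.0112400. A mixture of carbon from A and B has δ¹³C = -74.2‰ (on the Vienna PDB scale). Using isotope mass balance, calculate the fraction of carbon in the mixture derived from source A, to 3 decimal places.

0.552

δ_A = (0.0103159/0.0112400 − 1)×1000 = (0.917785 − 1)×1000 = -82.215‰
δ_B = (0.0105168/0.0112400 − 1)×1000 = (0.935658 − 1)×1000 = -64.342‰
f_A = (δ_mix − δ_B)/(δ_A − δ_B) = (-74.2 − (-64.342))/(-82.215 − (-64.342))
f_A = -9.858 / -17.874 = 0.5516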